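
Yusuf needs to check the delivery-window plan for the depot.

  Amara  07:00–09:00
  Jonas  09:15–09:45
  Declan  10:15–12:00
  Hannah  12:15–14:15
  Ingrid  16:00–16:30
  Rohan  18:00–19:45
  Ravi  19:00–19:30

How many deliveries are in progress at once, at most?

Sort all start/end points and keep a running count:
07:00 start Amara → 1
09:00 end Amara → 0
09:15 start Jonas → 1
09:45 end Jonas → 0
10:15 start Declan → 1
12:00 end Declan → 0
12:15 start Hannah → 1
14:15 end Hannah → 0
16:00 start Ingrid → 1
16:30 end Ingrid → 0
18:00 start Rohan → 1
19:00 start Ravi → 2
19:30 end Ravi → 1
19:45 end Rohan → 0
Peak is 2, at 19:00 (Ravi, Rohan).

2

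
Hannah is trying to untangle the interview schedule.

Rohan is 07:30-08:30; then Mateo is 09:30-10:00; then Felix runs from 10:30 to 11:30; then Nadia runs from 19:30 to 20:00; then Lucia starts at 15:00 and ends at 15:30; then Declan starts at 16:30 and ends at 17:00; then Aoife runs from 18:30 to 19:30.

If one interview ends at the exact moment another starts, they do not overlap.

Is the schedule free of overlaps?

Yes

Two intervals overlap when each starts before the other ends.
Sorted by start: Rohan, Mateo, Felix, Lucia, Declan, Aoife, Nadia.
Mateo starts after Rohan ends, so Rohan has no further overlaps.
Felix starts after Mateo ends, so Mateo has no further overlaps.
Lucia starts after Felix ends, so Felix has no further overlaps.
Declan starts after Lucia ends, so Lucia has no further overlaps.
Aoife starts after Declan ends, so Declan has no further overlaps.
Nadia starts exactly when Aoife ends (back-to-back, no overlap).
Every pair is clear; the schedule has no overlaps.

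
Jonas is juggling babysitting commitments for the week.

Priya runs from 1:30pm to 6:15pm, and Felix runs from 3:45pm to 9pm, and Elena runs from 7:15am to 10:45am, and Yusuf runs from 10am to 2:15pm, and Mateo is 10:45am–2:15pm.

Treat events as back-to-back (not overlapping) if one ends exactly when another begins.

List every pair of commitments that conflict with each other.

Elena & Yusuf, Felix & Priya, Mateo & Priya, Mateo & Yusuf, Priya & Yusuf

Two intervals overlap when each starts before the other ends.
Sorted by start: Elena, Yusuf, Mateo, Priya, Felix.
Yusuf starts before Elena ends → Elena and Yusuf overlap.
Mateo starts exactly when Elena ends (back-to-back, no overlap) — done with Elena.
Mateo starts before Yusuf ends → Yusuf and Mateo overlap.
Priya starts before Yusuf ends → Yusuf and Priya overlap.
Felix starts after Yusuf ends.
Priya starts before Mateo ends → Mateo and Priya overlap.
Felix starts after Mateo ends.
Felix starts before Priya ends → Priya and Felix overlap.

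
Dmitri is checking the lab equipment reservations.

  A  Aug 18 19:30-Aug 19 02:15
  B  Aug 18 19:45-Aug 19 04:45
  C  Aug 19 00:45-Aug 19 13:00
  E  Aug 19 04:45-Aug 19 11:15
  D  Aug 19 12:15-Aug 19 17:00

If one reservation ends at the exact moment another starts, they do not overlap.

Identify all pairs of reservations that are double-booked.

Sorted by start: A, B, C, E, D.
B starts before A ends → A and B overlap.
C starts before A ends → A and C overlap.
E starts after A ends — done with A.
C starts before B ends → B and C overlap.
E starts exactly when B ends (back-to-back, no overlap) — done with B.
E starts before C ends → C and E overlap.
D starts before C ends → C and D overlap.
D starts after E ends.

A & B, A & C, B & C, C & D, C & E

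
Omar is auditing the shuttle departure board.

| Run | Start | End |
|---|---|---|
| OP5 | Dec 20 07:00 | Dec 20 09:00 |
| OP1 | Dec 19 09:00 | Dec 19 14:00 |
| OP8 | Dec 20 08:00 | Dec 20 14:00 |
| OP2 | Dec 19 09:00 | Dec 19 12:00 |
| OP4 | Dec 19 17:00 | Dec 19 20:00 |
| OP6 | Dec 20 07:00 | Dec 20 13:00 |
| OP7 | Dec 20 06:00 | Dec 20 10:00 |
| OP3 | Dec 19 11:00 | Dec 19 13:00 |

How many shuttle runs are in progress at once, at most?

Walk through starts and ends in time order (an end at T is processed before a start at T):
Dec 19 09:00 start OP1 → 1
Dec 19 09:00 start OP2 → 2
Dec 19 11:00 start OP3 → 3
Dec 19 12:00 end OP2 → 2
Dec 19 13:00 end OP3 → 1
Dec 19 14:00 end OP1 → 0
Dec 19 17:00 start OP4 → 1
Dec 19 20:00 end OP4 → 0
Dec 20 06:00 start OP7 → 1
Dec 20 07:00 start OP5 → 2
Dec 20 07:00 start OP6 → 3
Dec 20 08:00 start OP8 → 4
Dec 20 09:00 end OP5 → 3
Dec 20 10:00 end OP7 → 2
Dec 20 13:00 end OP6 → 1
Dec 20 14:00 end OP8 → 0
Peak is 4, at Dec 20 08:00 (OP5, OP6, OP7, OP8).

4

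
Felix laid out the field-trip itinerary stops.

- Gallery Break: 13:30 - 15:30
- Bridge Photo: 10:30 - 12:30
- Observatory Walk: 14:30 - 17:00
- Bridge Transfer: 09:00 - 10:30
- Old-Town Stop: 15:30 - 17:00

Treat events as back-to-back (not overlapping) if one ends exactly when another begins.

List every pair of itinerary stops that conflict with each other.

Two intervals overlap when each starts before the other ends.
Sorted by start: Bridge Transfer, Bridge Photo, Gallery Break, Observatory Walk, Old-Town Stop.
Bridge Photo starts exactly when Bridge Transfer ends (back-to-back, no overlap), so Bridge Transfer has no further overlaps.
Gallery Break starts after Bridge Photo ends, so Bridge Photo has no further overlaps.
Observatory Walk starts before Gallery Break ends → Gallery Break and Observatory Walk overlap.
Old-Town Stop starts exactly when Gallery Break ends (back-to-back, no overlap).
Old-Town Stop starts before Observatory Walk ends → Observatory Walk and Old-Town Stop overlap.

Gallery Break & Observatory Walk, Observatory Walk & Old-Town Stop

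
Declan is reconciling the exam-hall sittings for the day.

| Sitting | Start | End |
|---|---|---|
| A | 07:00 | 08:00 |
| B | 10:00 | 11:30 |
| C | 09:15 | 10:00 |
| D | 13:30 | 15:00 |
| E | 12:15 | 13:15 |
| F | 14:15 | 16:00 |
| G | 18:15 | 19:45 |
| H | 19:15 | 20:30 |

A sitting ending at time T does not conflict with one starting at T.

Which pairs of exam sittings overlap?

Sorted by start: A, C, B, E, D, F, G, H.
C starts after A ends; A is clear from here.
B starts exactly when C ends (back-to-back, no overlap); C is clear from here.
E starts after B ends; B is clear from here.
D starts after E ends; E is clear from here.
F starts before D ends → D and F overlap.
G starts after D ends; D is clear from here.
G starts after F ends; F is clear from here.
H starts before G ends → G and H overlap.

D & F, G & H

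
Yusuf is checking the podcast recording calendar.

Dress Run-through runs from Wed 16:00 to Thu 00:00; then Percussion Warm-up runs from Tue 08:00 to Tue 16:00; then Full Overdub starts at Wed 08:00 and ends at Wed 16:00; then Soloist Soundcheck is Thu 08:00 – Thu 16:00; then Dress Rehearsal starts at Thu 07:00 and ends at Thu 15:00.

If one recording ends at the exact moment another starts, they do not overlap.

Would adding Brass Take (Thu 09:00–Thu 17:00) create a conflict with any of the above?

Yes — it overlaps Dress Rehearsal, Soloist Soundcheck

Percussion Warm-up: ends Tue 16:00 at or before Brass Take starts Thu 09:00 → clear.
Full Overdub: ends Wed 16:00 at or before Brass Take starts Thu 09:00 → clear.
Dress Run-through: ends Thu 00:00 at or before Brass Take starts Thu 09:00 → clear.
Dress Rehearsal: starts Thu 07:00 before Brass Take ends Thu 17:00, and ends Thu 15:00 after Brass Take starts Thu 09:00 → overlap.
Soloist Soundcheck: starts Thu 08:00 before Brass Take ends Thu 17:00, and ends Thu 16:00 after Brass Take starts Thu 09:00 → overlap.
Brass Take overlaps Soloist Soundcheck, Dress Rehearsal.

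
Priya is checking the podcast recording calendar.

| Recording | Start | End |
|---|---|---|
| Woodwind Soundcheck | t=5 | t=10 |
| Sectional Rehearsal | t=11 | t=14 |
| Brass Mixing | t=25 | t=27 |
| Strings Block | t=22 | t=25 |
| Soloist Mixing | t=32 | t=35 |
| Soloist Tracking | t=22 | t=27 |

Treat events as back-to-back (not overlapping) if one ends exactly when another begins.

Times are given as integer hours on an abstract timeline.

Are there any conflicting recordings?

Two intervals overlap when each starts before the other ends.
Sorted by start: Woodwind Soundcheck, Sectional Rehearsal, Soloist Tracking, Strings Block, Brass Mixing, Soloist Mixing.
Sectional Rehearsal starts after Woodwind Soundcheck ends, so Woodwind Soundcheck has no further overlaps.
Soloist Tracking starts after Sectional Rehearsal ends, so Sectional Rehearsal has no further overlaps.
Strings Block starts before Soloist Tracking ends → Soloist Tracking and Strings Block overlap.
That's a conflict, so the schedule is not conflict-free.

Yes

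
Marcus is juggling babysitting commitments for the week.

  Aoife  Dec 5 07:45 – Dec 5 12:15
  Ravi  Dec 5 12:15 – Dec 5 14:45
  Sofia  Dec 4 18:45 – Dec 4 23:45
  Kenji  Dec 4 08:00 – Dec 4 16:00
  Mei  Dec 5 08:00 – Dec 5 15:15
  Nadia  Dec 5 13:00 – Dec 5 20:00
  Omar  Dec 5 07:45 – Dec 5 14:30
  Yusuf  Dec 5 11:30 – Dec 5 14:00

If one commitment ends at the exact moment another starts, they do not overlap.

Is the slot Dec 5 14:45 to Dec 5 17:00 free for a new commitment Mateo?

No — it overlaps Mei, Nadia

Kenji: ends Dec 4 16:00 at or before Mateo starts Dec 5 14:45 → clear.
Sofia: ends Dec 4 23:45 at or before Mateo starts Dec 5 14:45 → clear.
Aoife: ends Dec 5 12:15 at or before Mateo starts Dec 5 14:45 → clear.
Omar: ends Dec 5 14:30 at or before Mateo starts Dec 5 14:45 → clear.
Mei: starts Dec 5 08:00 before Mateo ends Dec 5 17:00, and ends Dec 5 15:15 after Mateo starts Dec 5 14:45 → overlap.
Yusuf: ends Dec 5 14:00 at or before Mateo starts Dec 5 14:45 → clear.
Ravi: ends Dec 5 14:45 at or before Mateo starts Dec 5 14:45 → clear.
Nadia: starts Dec 5 13:00 before Mateo ends Dec 5 17:00, and ends Dec 5 20:00 after Mateo starts Dec 5 14:45 → overlap.
Mateo overlaps Mei, Nadia.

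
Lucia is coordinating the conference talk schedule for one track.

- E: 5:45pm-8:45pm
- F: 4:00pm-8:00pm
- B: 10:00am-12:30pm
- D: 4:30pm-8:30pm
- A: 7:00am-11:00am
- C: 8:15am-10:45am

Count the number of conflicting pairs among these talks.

6

Two intervals overlap when each starts before the other ends.
Sorted by start: A, C, B, F, D, E.
C starts before A ends → A and C overlap.
B starts before A ends → A and B overlap.
F starts after A ends, so nothing later overlaps A either.
B starts before C ends → C and B overlap.
F starts after C ends, so nothing later overlaps C either.
F starts after B ends, so nothing later overlaps B either.
D starts before F ends → F and D overlap.
E starts before F ends → F and E overlap.
E starts before D ends → D and E overlap.
Overlapping pairs: A & B, A & C, B & C, D & E, D & F, E & F — 6 in total.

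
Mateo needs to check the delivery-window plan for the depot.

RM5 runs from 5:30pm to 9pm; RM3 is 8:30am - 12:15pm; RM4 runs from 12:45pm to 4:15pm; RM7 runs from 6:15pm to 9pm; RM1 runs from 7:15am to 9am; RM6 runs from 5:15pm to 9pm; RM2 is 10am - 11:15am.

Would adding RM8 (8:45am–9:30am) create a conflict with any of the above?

RM1: starts 7:15am before RM8 ends 9:30am, and ends 9am after RM8 starts 8:45am → overlap.
RM3: starts 8:30am before RM8 ends 9:30am, and ends 12:15pm after RM8 starts 8:45am → overlap.
RM2: starts 10am at or after RM8 ends 9:30am → clear.
RM4: starts 12:45pm at or after RM8 ends 9:30am → clear.
RM6: starts 5:15pm at or after RM8 ends 9:30am → clear.
RM5: starts 5:30pm at or after RM8 ends 9:30am → clear.
RM7: starts 6:15pm at or after RM8 ends 9:30am → clear.
RM8 overlaps RM1, RM3.

Yes — it overlaps RM1, RM3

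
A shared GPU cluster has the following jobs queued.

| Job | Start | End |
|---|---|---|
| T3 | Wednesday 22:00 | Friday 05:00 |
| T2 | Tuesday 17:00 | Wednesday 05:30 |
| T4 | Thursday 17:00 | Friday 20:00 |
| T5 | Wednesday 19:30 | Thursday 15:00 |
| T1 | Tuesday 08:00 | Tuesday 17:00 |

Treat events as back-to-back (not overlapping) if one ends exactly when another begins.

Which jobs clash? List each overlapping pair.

Sorted by start: T1, T2, T5, T3, T4.
T2 starts exactly when T1 ends (back-to-back, no overlap), so nothing later overlaps T1 either.
T5 starts after T2 ends, so nothing later overlaps T2 either.
T3 starts before T5 ends → T5 and T3 overlap.
T4 starts after T5 ends.
T4 starts before T3 ends → T3 and T4 overlap.

T3 & T4, T3 & T5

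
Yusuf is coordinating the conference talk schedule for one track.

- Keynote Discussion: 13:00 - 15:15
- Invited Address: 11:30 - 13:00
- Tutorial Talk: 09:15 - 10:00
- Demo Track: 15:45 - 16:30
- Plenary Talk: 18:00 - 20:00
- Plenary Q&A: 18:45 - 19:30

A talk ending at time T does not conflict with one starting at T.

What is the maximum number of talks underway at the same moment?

Sort all start/end points and keep a running count:
09:15 start Tutorial Talk → 1
10:00 end Tutorial Talk → 0
11:30 start Invited Address → 1
13:00 end Invited Address → 0
13:00 start Keynote Discussion → 1
15:15 end Keynote Discussion → 0
15:45 start Demo Track → 1
16:30 end Demo Track → 0
18:00 start Plenary Talk → 1
18:45 start Plenary Q&A → 2
19:30 end Plenary Q&A → 1
20:00 end Plenary Talk → 0
Peak is 2, at 18:45 (Plenary Q&A, Plenary Talk).

2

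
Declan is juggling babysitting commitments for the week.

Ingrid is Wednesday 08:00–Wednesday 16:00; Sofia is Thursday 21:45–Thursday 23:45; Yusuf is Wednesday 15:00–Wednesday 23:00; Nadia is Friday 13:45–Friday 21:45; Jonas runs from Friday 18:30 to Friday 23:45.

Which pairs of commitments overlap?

Ingrid & Yusuf, Jonas & Nadia

Sorted by start: Ingrid, Yusuf, Sofia, Nadia, Jonas.
Yusuf starts before Ingrid ends → Ingrid and Yusuf overlap.
Sofia starts after Ingrid ends, so nothing later overlaps Ingrid either.
Sofia starts after Yusuf ends, so nothing later overlaps Yusuf either.
Nadia starts after Sofia ends, so nothing later overlaps Sofia either.
Jonas starts before Nadia ends → Nadia and Jonas overlap.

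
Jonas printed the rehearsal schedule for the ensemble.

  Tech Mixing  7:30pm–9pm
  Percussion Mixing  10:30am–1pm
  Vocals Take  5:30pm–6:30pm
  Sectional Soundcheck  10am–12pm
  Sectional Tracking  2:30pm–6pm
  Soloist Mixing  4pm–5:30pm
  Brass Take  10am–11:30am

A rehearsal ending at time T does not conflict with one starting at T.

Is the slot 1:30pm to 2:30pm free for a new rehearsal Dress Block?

Brass Take: ends 11:30am at or before Dress Block starts 1:30pm → clear.
Sectional Soundcheck: ends 12pm at or before Dress Block starts 1:30pm → clear.
Percussion Mixing: ends 1pm at or before Dress Block starts 1:30pm → clear.
Sectional Tracking: starts 2:30pm at or after Dress Block ends 2:30pm → clear.
Soloist Mixing: starts 4pm at or after Dress Block ends 2:30pm → clear.
Vocals Take: starts 5:30pm at or after Dress Block ends 2:30pm → clear.
Tech Mixing: starts 7:30pm at or after Dress Block ends 2:30pm → clear.

Yes — the slot is free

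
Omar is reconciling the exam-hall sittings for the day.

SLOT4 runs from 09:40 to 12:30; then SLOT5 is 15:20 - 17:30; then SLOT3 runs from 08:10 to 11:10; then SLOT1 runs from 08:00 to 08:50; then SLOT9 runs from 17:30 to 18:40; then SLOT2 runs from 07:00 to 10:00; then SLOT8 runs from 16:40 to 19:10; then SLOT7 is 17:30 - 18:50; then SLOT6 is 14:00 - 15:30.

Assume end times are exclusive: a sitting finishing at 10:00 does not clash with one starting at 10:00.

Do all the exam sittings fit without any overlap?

Check each pair: they overlap iff neither finishes before the other starts.
Sorted by start: SLOT2, SLOT1, SLOT3, SLOT4, SLOT6, SLOT5, SLOT8, SLOT7, SLOT9.
SLOT1 starts before SLOT2 ends → SLOT2 and SLOT1 overlap.
That's a conflict, so the schedule is not conflict-free.

No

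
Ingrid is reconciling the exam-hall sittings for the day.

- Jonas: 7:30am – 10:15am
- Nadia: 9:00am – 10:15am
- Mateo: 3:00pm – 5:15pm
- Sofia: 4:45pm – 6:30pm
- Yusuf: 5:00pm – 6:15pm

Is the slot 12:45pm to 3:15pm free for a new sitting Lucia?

No — it overlaps Mateo

Jonas: ends 10:15am at or before Lucia starts 12:45pm → clear.
Nadia: ends 10:15am at or before Lucia starts 12:45pm → clear.
Mateo: starts 3:00pm before Lucia ends 3:15pm, and ends 5:15pm after Lucia starts 12:45pm → overlap.
Sofia: starts 4:45pm at or after Lucia ends 3:15pm → clear.
Yusuf: starts 5:00pm at or after Lucia ends 3:15pm → clear.
Lucia overlaps Mateo.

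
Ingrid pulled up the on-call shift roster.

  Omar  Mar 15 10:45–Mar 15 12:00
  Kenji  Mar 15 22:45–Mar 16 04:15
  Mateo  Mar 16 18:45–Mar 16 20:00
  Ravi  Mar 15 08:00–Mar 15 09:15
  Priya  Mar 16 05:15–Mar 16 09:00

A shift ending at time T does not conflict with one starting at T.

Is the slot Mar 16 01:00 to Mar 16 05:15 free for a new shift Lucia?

No — it overlaps Kenji

Ravi: ends Mar 15 09:15 at or before Lucia starts Mar 16 01:00 → clear.
Omar: ends Mar 15 12:00 at or before Lucia starts Mar 16 01:00 → clear.
Kenji: starts Mar 15 22:45 before Lucia ends Mar 16 05:15, and ends Mar 16 04:15 after Lucia starts Mar 16 01:00 → overlap.
Priya: starts Mar 16 05:15 at or after Lucia ends Mar 16 05:15 → clear.
Mateo: starts Mar 16 18:45 at or after Lucia ends Mar 16 05:15 → clear.
Lucia overlaps Kenji.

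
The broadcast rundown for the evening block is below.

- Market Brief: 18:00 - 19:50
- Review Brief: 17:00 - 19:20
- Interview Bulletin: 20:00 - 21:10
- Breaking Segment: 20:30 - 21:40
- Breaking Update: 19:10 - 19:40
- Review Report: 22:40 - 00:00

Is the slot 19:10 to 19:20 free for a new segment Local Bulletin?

Review Brief: starts 17:00 before Local Bulletin ends 19:20, and ends 19:20 after Local Bulletin starts 19:10 → overlap.
Market Brief: starts 18:00 before Local Bulletin ends 19:20, and ends 19:50 after Local Bulletin starts 19:10 → overlap.
Breaking Update: starts 19:10 before Local Bulletin ends 19:20, and ends 19:40 after Local Bulletin starts 19:10 → overlap.
Interview Bulletin: starts 20:00 at or after Local Bulletin ends 19:20 → clear.
Breaking Segment: starts 20:30 at or after Local Bulletin ends 19:20 → clear.
Review Report: starts 22:40 at or after Local Bulletin ends 19:20 → clear.
Local Bulletin overlaps Market Brief, Review Brief, Breaking Update.

No — it overlaps Breaking Update, Market Brief, Review Brief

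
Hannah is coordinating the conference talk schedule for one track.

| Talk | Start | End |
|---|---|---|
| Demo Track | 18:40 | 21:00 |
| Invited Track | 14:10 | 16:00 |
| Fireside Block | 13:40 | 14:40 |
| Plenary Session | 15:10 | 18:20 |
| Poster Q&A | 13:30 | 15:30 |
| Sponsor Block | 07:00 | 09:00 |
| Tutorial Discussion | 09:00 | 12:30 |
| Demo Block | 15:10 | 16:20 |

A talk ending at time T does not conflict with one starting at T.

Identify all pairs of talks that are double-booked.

Demo Block & Invited Track, Demo Block & Plenary Session, Demo Block & Poster Q&A, Fireside Block & Invited Track, Fireside Block & Poster Q&A, Invited Track & Plenary Session, Invited Track & Poster Q&A, Plenary Session & Poster Q&A

Sorted by start: Sponsor Block, Tutorial Discussion, Poster Q&A, Fireside Block, Invited Track, Plenary Session, Demo Block, Demo Track.
Tutorial Discussion starts exactly when Sponsor Block ends (back-to-back, no overlap), so Sponsor Block has no further overlaps.
Poster Q&A starts after Tutorial Discussion ends, so Tutorial Discussion has no further overlaps.
Fireside Block starts before Poster Q&A ends → Poster Q&A and Fireside Block overlap.
Invited Track starts before Poster Q&A ends → Poster Q&A and Invited Track overlap.
Plenary Session starts before Poster Q&A ends → Poster Q&A and Plenary Session overlap.
Demo Block starts before Poster Q&A ends → Poster Q&A and Demo Block overlap.
Demo Track starts after Poster Q&A ends.
Invited Track starts before Fireside Block ends → Fireside Block and Invited Track overlap.
Plenary Session starts after Fireside Block ends, so Fireside Block has no further overlaps.
Plenary Session starts before Invited Track ends → Invited Track and Plenary Session overlap.
Demo Block starts before Invited Track ends → Invited Track and Demo Block overlap.
Demo Track starts after Invited Track ends.
Demo Block starts before Plenary Session ends → Plenary Session and Demo Block overlap.
Demo Track starts after Plenary Session ends.
Demo Track starts after Demo Block ends.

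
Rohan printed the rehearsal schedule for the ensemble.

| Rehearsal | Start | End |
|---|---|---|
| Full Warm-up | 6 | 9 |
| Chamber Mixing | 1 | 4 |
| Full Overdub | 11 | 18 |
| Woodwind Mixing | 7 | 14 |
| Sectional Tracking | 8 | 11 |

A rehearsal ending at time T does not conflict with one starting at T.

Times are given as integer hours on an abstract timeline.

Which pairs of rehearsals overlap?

Sorted by start: Chamber Mixing, Full Warm-up, Woodwind Mixing, Sectional Tracking, Full Overdub.
Full Warm-up starts after Chamber Mixing ends — done with Chamber Mixing.
Woodwind Mixing starts before Full Warm-up ends → Full Warm-up and Woodwind Mixing overlap.
Sectional Tracking starts before Full Warm-up ends → Full Warm-up and Sectional Tracking overlap.
Full Overdub starts after Full Warm-up ends.
Sectional Tracking starts before Woodwind Mixing ends → Woodwind Mixing and Sectional Tracking overlap.
Full Overdub starts before Woodwind Mixing ends → Woodwind Mixing and Full Overdub overlap.
Full Overdub starts exactly when Sectional Tracking ends (back-to-back, no overlap).

Full Overdub & Woodwind Mixing, Full Warm-up & Sectional Tracking, Full Warm-up & Woodwind Mixing, Sectional Tracking & Woodwind Mixing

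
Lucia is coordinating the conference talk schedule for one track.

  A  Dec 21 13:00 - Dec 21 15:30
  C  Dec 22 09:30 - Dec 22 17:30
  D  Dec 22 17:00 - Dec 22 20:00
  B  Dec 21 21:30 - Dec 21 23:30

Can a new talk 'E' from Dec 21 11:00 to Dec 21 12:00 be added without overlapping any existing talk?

A: starts Dec 21 13:00 at or after E ends Dec 21 12:00 → clear.
B: starts Dec 21 21:30 at or after E ends Dec 21 12:00 → clear.
C: starts Dec 22 09:30 at or after E ends Dec 21 12:00 → clear.
D: starts Dec 22 17:00 at or after E ends Dec 21 12:00 → clear.

Yes — the slot is free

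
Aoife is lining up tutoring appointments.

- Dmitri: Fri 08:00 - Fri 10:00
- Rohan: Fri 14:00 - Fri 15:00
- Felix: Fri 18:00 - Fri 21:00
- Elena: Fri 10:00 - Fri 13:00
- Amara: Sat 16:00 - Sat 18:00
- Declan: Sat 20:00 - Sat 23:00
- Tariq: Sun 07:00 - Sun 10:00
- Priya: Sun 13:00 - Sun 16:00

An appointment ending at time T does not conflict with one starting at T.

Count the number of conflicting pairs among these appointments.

Check each pair: they overlap iff neither finishes before the other starts.
Sorted by start: Dmitri, Elena, Rohan, Felix, Amara, Declan, Tariq, Priya.
Elena starts exactly when Dmitri ends (back-to-back, no overlap); Dmitri is clear from here.
Rohan starts after Elena ends; Elena is clear from here.
Felix starts after Rohan ends; Rohan is clear from here.
Amara starts after Felix ends; Felix is clear from here.
Declan starts after Amara ends; Amara is clear from here.
Tariq starts after Declan ends; Declan is clear from here.
Priya starts after Tariq ends.
No pair overlaps.

0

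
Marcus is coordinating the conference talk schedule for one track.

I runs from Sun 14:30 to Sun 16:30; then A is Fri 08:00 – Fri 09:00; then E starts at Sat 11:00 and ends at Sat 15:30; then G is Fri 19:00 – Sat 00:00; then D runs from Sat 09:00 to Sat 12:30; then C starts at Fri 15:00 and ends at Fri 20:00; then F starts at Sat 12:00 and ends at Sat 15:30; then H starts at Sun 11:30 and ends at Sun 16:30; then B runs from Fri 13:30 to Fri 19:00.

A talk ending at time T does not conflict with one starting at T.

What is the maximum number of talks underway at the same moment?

3

Sort all start/end points and keep a running count:
Fri 08:00 start A → 1
Fri 09:00 end A → 0
Fri 13:30 start B → 1
Fri 15:00 start C → 2
Fri 19:00 end B → 1
Fri 19:00 start G → 2
Fri 20:00 end C → 1
Sat 00:00 end G → 0
Sat 09:00 start D → 1
Sat 11:00 start E → 2
Sat 12:00 start F → 3
Sat 12:30 end D → 2
Sat 15:30 end E → 1
Sat 15:30 end F → 0
Sun 11:30 start H → 1
Sun 14:30 start I → 2
Sun 16:30 end H → 1
Sun 16:30 end I → 0
Peak is 3, at Sat 12:00 (D, E, F).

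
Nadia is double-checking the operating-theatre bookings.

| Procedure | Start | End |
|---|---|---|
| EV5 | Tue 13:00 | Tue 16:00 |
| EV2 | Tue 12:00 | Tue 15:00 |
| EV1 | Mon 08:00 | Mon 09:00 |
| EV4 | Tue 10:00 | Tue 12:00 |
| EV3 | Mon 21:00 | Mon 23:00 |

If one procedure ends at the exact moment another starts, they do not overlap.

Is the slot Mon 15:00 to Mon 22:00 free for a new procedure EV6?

No — it overlaps EV3

EV1: ends Mon 09:00 at or before EV6 starts Mon 15:00 → clear.
EV3: starts Mon 21:00 before EV6 ends Mon 22:00, and ends Mon 23:00 after EV6 starts Mon 15:00 → overlap.
EV4: starts Tue 10:00 at or after EV6 ends Mon 22:00 → clear.
EV2: starts Tue 12:00 at or after EV6 ends Mon 22:00 → clear.
EV5: starts Tue 13:00 at or after EV6 ends Mon 22:00 → clear.
EV6 overlaps EV3.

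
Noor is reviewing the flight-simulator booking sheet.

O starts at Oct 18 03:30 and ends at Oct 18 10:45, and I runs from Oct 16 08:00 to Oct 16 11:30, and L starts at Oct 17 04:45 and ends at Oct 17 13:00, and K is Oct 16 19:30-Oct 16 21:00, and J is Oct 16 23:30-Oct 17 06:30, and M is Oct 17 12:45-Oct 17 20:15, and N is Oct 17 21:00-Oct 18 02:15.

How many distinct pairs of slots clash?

2

Sorted by start: I, K, J, L, M, N, O.
K starts after I ends, so nothing later overlaps I either.
J starts after K ends, so nothing later overlaps K either.
L starts before J ends → J and L overlap.
M starts after J ends, so nothing later overlaps J either.
M starts before L ends → L and M overlap.
N starts after L ends, so nothing later overlaps L either.
N starts after M ends, so nothing later overlaps M either.
O starts after N ends.
Overlapping pairs: J & L, L & M — 2 in total.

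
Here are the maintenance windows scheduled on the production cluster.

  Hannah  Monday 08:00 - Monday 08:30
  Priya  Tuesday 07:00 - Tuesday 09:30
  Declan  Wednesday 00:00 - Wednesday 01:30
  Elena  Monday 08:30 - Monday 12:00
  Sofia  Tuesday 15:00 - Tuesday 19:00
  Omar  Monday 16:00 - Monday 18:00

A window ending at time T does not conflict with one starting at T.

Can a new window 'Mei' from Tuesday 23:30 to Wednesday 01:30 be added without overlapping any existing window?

No — it overlaps Declan

Hannah: ends Monday 08:30 at or before Mei starts Tuesday 23:30 → clear.
Elena: ends Monday 12:00 at or before Mei starts Tuesday 23:30 → clear.
Omar: ends Monday 18:00 at or before Mei starts Tuesday 23:30 → clear.
Priya: ends Tuesday 09:30 at or before Mei starts Tuesday 23:30 → clear.
Sofia: ends Tuesday 19:00 at or before Mei starts Tuesday 23:30 → clear.
Declan: starts Wednesday 00:00 before Mei ends Wednesday 01:30, and ends Wednesday 01:30 after Mei starts Tuesday 23:30 → overlap.
Mei overlaps Declan.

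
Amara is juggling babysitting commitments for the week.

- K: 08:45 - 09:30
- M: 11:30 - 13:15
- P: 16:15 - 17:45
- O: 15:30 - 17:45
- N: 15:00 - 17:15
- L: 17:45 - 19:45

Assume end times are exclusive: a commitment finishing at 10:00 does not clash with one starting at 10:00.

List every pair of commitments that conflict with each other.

N & O, N & P, O & P

Check each pair: they overlap iff neither finishes before the other starts.
Sorted by start: K, M, N, O, P, L.
M starts after K ends; K is clear from here.
N starts after M ends; M is clear from here.
O starts before N ends → N and O overlap.
P starts before N ends → N and P overlap.
L starts after N ends.
P starts before O ends → O and P overlap.
L starts exactly when O ends (back-to-back, no overlap).
L starts exactly when P ends (back-to-back, no overlap).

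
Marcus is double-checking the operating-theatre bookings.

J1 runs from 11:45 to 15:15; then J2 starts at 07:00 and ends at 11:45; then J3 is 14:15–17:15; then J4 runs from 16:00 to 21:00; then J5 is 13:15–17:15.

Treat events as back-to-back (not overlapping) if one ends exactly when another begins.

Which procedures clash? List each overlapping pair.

Check each pair: they overlap iff neither finishes before the other starts.
Sorted by start: J2, J1, J5, J3, J4.
J1 starts exactly when J2 ends (back-to-back, no overlap), so J2 has no further overlaps.
J5 starts before J1 ends → J1 and J5 overlap.
J3 starts before J1 ends → J1 and J3 overlap.
J4 starts after J1 ends.
J3 starts before J5 ends → J5 and J3 overlap.
J4 starts before J5 ends → J5 and J4 overlap.
J4 starts before J3 ends → J3 and J4 overlap.

J1 & J3, J1 & J5, J3 & J4, J3 & J5, J4 & J5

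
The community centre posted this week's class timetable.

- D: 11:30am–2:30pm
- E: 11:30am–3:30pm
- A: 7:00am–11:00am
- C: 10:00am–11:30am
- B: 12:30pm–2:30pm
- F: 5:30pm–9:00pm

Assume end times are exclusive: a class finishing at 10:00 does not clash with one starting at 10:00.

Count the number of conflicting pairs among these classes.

Check each pair: they overlap iff neither finishes before the other starts.
Sorted by start: A, C, D, E, B, F.
C starts before A ends → A and C overlap.
D starts after A ends, so A has no further overlaps.
D starts exactly when C ends (back-to-back, no overlap), so C has no further overlaps.
E starts before D ends → D and E overlap.
B starts before D ends → D and B overlap.
F starts after D ends.
B starts before E ends → E and B overlap.
F starts after E ends.
F starts after B ends.
Overlapping pairs: A & C, B & D, B & E, D & E — 4 in total.

4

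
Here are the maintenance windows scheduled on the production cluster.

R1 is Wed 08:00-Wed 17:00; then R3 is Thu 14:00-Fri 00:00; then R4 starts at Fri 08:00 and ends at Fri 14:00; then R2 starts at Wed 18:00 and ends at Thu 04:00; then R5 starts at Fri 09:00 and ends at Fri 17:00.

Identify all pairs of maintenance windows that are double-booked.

Two intervals overlap when each starts before the other ends.
Sorted by start: R1, R2, R3, R4, R5.
R2 starts after R1 ends, so R1 has no further overlaps.
R3 starts after R2 ends, so R2 has no further overlaps.
R4 starts after R3 ends, so R3 has no further overlaps.
R5 starts before R4 ends → R4 and R5 overlap.

R4 & R5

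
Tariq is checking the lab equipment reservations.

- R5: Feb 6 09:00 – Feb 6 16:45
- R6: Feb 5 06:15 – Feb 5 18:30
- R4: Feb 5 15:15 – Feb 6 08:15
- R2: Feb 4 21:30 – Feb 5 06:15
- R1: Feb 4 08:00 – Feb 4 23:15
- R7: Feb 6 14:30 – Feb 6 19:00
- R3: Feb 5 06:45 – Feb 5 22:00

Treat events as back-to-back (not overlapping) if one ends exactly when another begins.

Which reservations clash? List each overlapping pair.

R1 & R2, R3 & R4, R3 & R6, R4 & R6, R5 & R7

Sorted by start: R1, R2, R6, R3, R4, R5, R7.
R2 starts before R1 ends → R1 and R2 overlap.
R6 starts after R1 ends; R1 is clear from here.
R6 starts exactly when R2 ends (back-to-back, no overlap); R2 is clear from here.
R3 starts before R6 ends → R6 and R3 overlap.
R4 starts before R6 ends → R6 and R4 overlap.
R5 starts after R6 ends; R6 is clear from here.
R4 starts before R3 ends → R3 and R4 overlap.
R5 starts after R3 ends; R3 is clear from here.
R5 starts after R4 ends; R4 is clear from here.
R7 starts before R5 ends → R5 and R7 overlap.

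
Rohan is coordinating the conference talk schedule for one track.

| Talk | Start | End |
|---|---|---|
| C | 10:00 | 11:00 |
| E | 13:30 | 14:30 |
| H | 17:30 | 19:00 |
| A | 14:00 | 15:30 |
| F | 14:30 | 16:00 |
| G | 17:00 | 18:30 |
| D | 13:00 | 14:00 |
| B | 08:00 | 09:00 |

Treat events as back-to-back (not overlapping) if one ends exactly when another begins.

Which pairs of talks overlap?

Sorted by start: B, C, D, E, A, F, G, H.
C starts after B ends; B is clear from here.
D starts after C ends; C is clear from here.
E starts before D ends → D and E overlap.
A starts exactly when D ends (back-to-back, no overlap); D is clear from here.
A starts before E ends → E and A overlap.
F starts exactly when E ends (back-to-back, no overlap); E is clear from here.
F starts before A ends → A and F overlap.
G starts after A ends; A is clear from here.
G starts after F ends; F is clear from here.
H starts before G ends → G and H overlap.

A & E, A & F, D & E, G & H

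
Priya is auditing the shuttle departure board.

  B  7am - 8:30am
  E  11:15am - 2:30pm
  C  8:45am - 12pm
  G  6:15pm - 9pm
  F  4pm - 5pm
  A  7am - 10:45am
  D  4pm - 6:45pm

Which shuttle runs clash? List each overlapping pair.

Sorted by start: A, B, C, E, D, F, G.
B starts before A ends → A and B overlap.
C starts before A ends → A and C overlap.
E starts after A ends; A is clear from here.
C starts after B ends; B is clear from here.
E starts before C ends → C and E overlap.
D starts after C ends; C is clear from here.
D starts after E ends; E is clear from here.
F starts before D ends → D and F overlap.
G starts before D ends → D and G overlap.
G starts after F ends.

A & B, A & C, C & E, D & F, D & G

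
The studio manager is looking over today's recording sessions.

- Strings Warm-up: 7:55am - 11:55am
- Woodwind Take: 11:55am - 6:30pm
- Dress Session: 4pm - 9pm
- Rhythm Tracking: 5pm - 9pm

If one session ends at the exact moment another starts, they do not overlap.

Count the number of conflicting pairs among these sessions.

Sorted by start: Strings Warm-up, Woodwind Take, Dress Session, Rhythm Tracking.
Woodwind Take starts exactly when Strings Warm-up ends (back-to-back, no overlap), so nothing later overlaps Strings Warm-up either.
Dress Session starts before Woodwind Take ends → Woodwind Take and Dress Session overlap.
Rhythm Tracking starts before Woodwind Take ends → Woodwind Take and Rhythm Tracking overlap.
Rhythm Tracking starts before Dress Session ends → Dress Session and Rhythm Tracking overlap.
Overlapping pairs: Dress Session & Rhythm Tracking, Dress Session & Woodwind Take, Rhythm Tracking & Woodwind Take — 3 in total.

3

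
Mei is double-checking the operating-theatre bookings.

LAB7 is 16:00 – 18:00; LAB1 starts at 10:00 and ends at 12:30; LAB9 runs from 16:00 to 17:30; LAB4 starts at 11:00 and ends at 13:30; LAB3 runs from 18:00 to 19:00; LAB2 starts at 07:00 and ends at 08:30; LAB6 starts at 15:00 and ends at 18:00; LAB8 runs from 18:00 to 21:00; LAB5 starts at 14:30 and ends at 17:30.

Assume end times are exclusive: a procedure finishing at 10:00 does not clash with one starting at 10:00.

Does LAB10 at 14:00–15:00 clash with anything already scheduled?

Yes — it overlaps LAB5

LAB2: ends 08:30 at or before LAB10 starts 14:00 → clear.
LAB1: ends 12:30 at or before LAB10 starts 14:00 → clear.
LAB4: ends 13:30 at or before LAB10 starts 14:00 → clear.
LAB5: starts 14:30 before LAB10 ends 15:00, and ends 17:30 after LAB10 starts 14:00 → overlap.
LAB6: starts 15:00 at or after LAB10 ends 15:00 → clear.
LAB7: starts 16:00 at or after LAB10 ends 15:00 → clear.
LAB9: starts 16:00 at or after LAB10 ends 15:00 → clear.
LAB3: starts 18:00 at or after LAB10 ends 15:00 → clear.
LAB8: starts 18:00 at or after LAB10 ends 15:00 → clear.
LAB10 overlaps LAB5.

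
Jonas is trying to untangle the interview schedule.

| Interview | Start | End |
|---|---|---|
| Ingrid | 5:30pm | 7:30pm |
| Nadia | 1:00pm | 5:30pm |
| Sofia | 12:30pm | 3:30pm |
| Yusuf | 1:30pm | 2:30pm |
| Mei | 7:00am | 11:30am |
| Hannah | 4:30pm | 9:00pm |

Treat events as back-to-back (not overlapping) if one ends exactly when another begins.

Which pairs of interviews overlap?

Sorted by start: Mei, Sofia, Nadia, Yusuf, Hannah, Ingrid.
Sofia starts after Mei ends; Mei is clear from here.
Nadia starts before Sofia ends → Sofia and Nadia overlap.
Yusuf starts before Sofia ends → Sofia and Yusuf overlap.
Hannah starts after Sofia ends; Sofia is clear from here.
Yusuf starts before Nadia ends → Nadia and Yusuf overlap.
Hannah starts before Nadia ends → Nadia and Hannah overlap.
Ingrid starts exactly when Nadia ends (back-to-back, no overlap).
Hannah starts after Yusuf ends; Yusuf is clear from here.
Ingrid starts before Hannah ends → Hannah and Ingrid overlap.

Hannah & Ingrid, Hannah & Nadia, Nadia & Sofia, Nadia & Yusuf, Sofia & Yusuf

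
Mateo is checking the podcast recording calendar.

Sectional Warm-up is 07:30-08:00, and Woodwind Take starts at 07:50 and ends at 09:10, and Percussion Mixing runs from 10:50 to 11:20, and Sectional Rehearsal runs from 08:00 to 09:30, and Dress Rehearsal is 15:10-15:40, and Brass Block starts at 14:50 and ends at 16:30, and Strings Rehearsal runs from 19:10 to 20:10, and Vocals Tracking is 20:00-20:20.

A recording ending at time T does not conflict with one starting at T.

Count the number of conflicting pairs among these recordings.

4

Sorted by start: Sectional Warm-up, Woodwind Take, Sectional Rehearsal, Percussion Mixing, Brass Block, Dress Rehearsal, Strings Rehearsal, Vocals Tracking.
Woodwind Take starts before Sectional Warm-up ends → Sectional Warm-up and Woodwind Take overlap.
Sectional Rehearsal starts exactly when Sectional Warm-up ends (back-to-back, no overlap) — done with Sectional Warm-up.
Sectional Rehearsal starts before Woodwind Take ends → Woodwind Take and Sectional Rehearsal overlap.
Percussion Mixing starts after Woodwind Take ends — done with Woodwind Take.
Percussion Mixing starts after Sectional Rehearsal ends — done with Sectional Rehearsal.
Brass Block starts after Percussion Mixing ends — done with Percussion Mixing.
Dress Rehearsal starts before Brass Block ends → Brass Block and Dress Rehearsal overlap.
Strings Rehearsal starts after Brass Block ends — done with Brass Block.
Strings Rehearsal starts after Dress Rehearsal ends — done with Dress Rehearsal.
Vocals Tracking starts before Strings Rehearsal ends → Strings Rehearsal and Vocals Tracking overlap.
Overlapping pairs: Brass Block & Dress Rehearsal, Sectional Rehearsal & Woodwind Take, Sectional Warm-up & Woodwind Take, Strings Rehearsal & Vocals Tracking — 4 in total.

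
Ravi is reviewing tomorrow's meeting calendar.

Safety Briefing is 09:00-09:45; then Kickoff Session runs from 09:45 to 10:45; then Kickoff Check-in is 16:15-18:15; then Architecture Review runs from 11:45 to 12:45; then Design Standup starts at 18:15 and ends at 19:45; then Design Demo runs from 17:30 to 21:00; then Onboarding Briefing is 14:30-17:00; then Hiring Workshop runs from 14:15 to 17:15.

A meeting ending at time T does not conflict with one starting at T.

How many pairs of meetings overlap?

5

Check each pair: they overlap iff neither finishes before the other starts.
Sorted by start: Safety Briefing, Kickoff Session, Architecture Review, Hiring Workshop, Onboarding Briefing, Kickoff Check-in, Design Demo, Design Standup.
Kickoff Session starts exactly when Safety Briefing ends (back-to-back, no overlap); Safety Briefing is clear from here.
Architecture Review starts after Kickoff Session ends; Kickoff Session is clear from here.
Hiring Workshop starts after Architecture Review ends; Architecture Review is clear from here.
Onboarding Briefing starts before Hiring Workshop ends → Hiring Workshop and Onboarding Briefing overlap.
Kickoff Check-in starts before Hiring Workshop ends → Hiring Workshop and Kickoff Check-in overlap.
Design Demo starts after Hiring Workshop ends; Hiring Workshop is clear from here.
Kickoff Check-in starts before Onboarding Briefing ends → Onboarding Briefing and Kickoff Check-in overlap.
Design Demo starts after Onboarding Briefing ends; Onboarding Briefing is clear from here.
Design Demo starts before Kickoff Check-in ends → Kickoff Check-in and Design Demo overlap.
Design Standup starts exactly when Kickoff Check-in ends (back-to-back, no overlap).
Design Standup starts before Design Demo ends → Design Demo and Design Standup overlap.
Overlapping pairs: Design Demo & Design Standup, Design Demo & Kickoff Check-in, Hiring Workshop & Kickoff Check-in, Hiring Workshop & Onboarding Briefing, Kickoff Check-in & Onboarding Briefing — 5 in total.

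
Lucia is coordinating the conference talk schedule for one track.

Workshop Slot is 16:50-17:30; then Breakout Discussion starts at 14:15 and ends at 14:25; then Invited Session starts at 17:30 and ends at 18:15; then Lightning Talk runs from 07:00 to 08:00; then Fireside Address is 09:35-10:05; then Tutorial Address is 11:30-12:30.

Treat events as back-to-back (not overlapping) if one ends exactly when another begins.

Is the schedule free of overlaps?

Yes

Sorted by start: Lightning Talk, Fireside Address, Tutorial Address, Breakout Discussion, Workshop Slot, Invited Session.
Fireside Address starts after Lightning Talk ends; Lightning Talk is clear from here.
Tutorial Address starts after Fireside Address ends; Fireside Address is clear from here.
Breakout Discussion starts after Tutorial Address ends; Tutorial Address is clear from here.
Workshop Slot starts after Breakout Discussion ends; Breakout Discussion is clear from here.
Invited Session starts exactly when Workshop Slot ends (back-to-back, no overlap).
Every pair is clear; the schedule has no overlaps.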